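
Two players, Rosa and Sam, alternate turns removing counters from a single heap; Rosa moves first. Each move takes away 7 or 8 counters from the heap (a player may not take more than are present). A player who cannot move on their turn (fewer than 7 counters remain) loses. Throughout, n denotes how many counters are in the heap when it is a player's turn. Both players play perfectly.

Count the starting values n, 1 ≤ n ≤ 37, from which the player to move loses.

20

Compute win/loss labels from the base case upward. A position with no move is L. Any other position is W if it can reach an L in one move, else L.
n=0: no move → L
n=1: no move → L
n=2: no move → L
n=3: no move → L
n=4: no move → L
n=5: no move → L
n=6: no move → L
n=7: reaches L-position 0 → W
n=8: reaches L-position 1 → W
n=9: reaches L-position 2 → W
n=10: reaches L-position 3 → W
n=11: reaches L-position 4 → W
n=12: reaches L-position 5 → W
n=13: reaches L-position 6 → W
n=14: reaches L-position 6 → W
n=15: only reaches 8(W), 7(W), all W → L
n=16: only reaches 9(W), 8(W), all W → L
n=17: only reaches 10(W), 9(W), all W → L
n=18: only reaches 11(W), 10(W), all W → L
n=19: only reaches 12(W), 11(W), all W → L
n=20: only reaches 13(W), 12(W), all W → L
n=21: only reaches 14(W), 13(W), all W → L
n=22: reaches L-position 15 → W
n=23: reaches L-position 16 → W
n=24: reaches L-position 17 → W
n=25: reaches L-position 18 → W
n=26: reaches L-position 19 → W
n=27: reaches L-position 20 → W
n=28: reaches L-position 21 → W
n=29: reaches L-position 21 → W
n=30: only reaches 23(W), 22(W), all W → L
n=31: only reaches 24(W), 23(W), all W → L
n=32: only reaches 25(W), 24(W), all W → L
n=33: only reaches 26(W), 25(W), all W → L
n=34: only reaches 27(W), 26(W), all W → L
n=35: only reaches 28(W), 27(W), all W → L
n=36: only reaches 29(W), 28(W), all W → L
n=37: reaches L-position 30 → W
L entries with 1 ≤ n ≤ 37 (n=0 is outside the asked range and is not counted): n = 1, 2, 3, 4, 5, 6, 15, 16, 17, 18, 19, 20, 21, 30, 31, 32, 33, 34, 35, 36; that makes 20.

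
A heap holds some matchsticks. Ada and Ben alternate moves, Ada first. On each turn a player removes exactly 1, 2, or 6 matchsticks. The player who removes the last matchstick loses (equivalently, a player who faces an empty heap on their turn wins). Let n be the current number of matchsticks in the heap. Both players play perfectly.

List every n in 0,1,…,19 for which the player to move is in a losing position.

Compute win/loss labels from the base case upward. A position with no move is W. Any other position is W if it can reach an L in one move, else L.
n=0: no move; the opponent has just taken the last matchstick and therefore loses → W
n=1: only reaches 0(W), which is W → L
n=2: reaches L-position 1 → W
n=3: reaches L-position 1 → W
n=4: only reaches 3(W), 2(W), all W → L
n=5: reaches L-position 4 → W
n=6: reaches L-position 4 → W
n=7: reaches L-position 1 → W
n=8: only reaches 7(W), 6(W), 2(W), all W → L
n=9: reaches L-position 8 → W
n=10: reaches L-position 8 → W
n=11: only reaches 10(W), 9(W), 5(W), all W → L
n=12: reaches L-position 11 → W
n=13: reaches L-position 11 → W
n=14: reaches L-position 8 → W
n=15: only reaches 14(W), 13(W), 9(W), all W → L
n=16: reaches L-position 15 → W
n=17: reaches L-position 15 → W
n=18: only reaches 17(W), 16(W), 12(W), all W → L
n=19: reaches L-position 18 → W
Reading off the rows marked L gives the requested list; there are 6 such values of n.

1, 4, 8, 11, 15, 18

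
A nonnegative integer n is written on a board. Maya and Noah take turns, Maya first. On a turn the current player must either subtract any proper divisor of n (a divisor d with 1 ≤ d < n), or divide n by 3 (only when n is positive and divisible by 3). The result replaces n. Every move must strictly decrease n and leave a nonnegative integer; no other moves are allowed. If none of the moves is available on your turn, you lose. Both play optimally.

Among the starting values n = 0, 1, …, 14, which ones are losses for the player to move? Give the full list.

0, 1, 4, 7, 9, 11, 13

Build the W/L table. Terminal = L. A non-terminal position is W if it has a move to some L; otherwise it is L.
n=0: no move → L
n=1: no move → L
n=2: reaches L-position 1 → W
n=3: reaches L-position 1 → W
n=4: only reaches 2(W), 3(W), all W → L
n=5: reaches L-position 4 → W
n=6: reaches L-position 4 → W
n=7: only reaches 6(W), which is W → L
n=8: reaches L-position 4 → W
n=9: only reaches 3(W), 6(W), 8(W), all W → L
n=10: reaches L-position 9 → W
n=11: only reaches 10(W), which is W → L
n=12: reaches L-position 4 → W
n=13: only reaches 12(W), which is W → L
n=14: reaches L-position 7 → W
Reading off the rows marked L gives the requested list; there are 7 such values of n.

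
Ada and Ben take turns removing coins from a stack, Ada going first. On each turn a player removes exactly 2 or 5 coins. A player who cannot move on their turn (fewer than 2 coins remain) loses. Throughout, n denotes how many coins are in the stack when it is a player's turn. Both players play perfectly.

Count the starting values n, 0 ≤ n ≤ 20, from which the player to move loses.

Build the W/L table. Terminal = L. A non-terminal position is W if it has a move to some L; otherwise it is L.
n=0: no move → L
n=1: no move → L
n=2: reaches L-position 0 → W
n=3: reaches L-position 1 → W
n=4: only reaches 2(W), which is W → L
n=5: reaches L-position 0 → W
n=6: reaches L-position 4 → W
n=7: only reaches 5(W), 2(W), all W → L
n=8: only reaches 6(W), 3(W), all W → L
n=9: reaches L-position 7 → W
n=10: reaches L-position 8 → W
n=11: only reaches 9(W), 6(W), all W → L
n=12: reaches L-position 7 → W
n=13: reaches L-position 11 → W
n=14: only reaches 12(W), 9(W), all W → L
n=15: only reaches 13(W), 10(W), all W → L
n=16: reaches L-position 14 → W
n=17: reaches L-position 15 → W
n=18: only reaches 16(W), 13(W), all W → L
n=19: reaches L-position 14 → W
n=20: reaches L-position 18 → W
L entries with 0 ≤ n ≤ 20: n = 0, 1, 4, 7, 8, 11, 14, 15, 18; that makes 9.

9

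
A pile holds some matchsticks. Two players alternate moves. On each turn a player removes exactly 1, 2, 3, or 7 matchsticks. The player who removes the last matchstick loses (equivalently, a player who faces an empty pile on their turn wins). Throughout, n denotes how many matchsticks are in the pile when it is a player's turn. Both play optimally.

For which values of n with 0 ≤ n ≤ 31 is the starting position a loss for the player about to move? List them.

Use the standard recursion: the mover wins at a terminal position; elsewhere, the mover wins exactly when some move hands the opponent an L position.
n=0: no move; the opponent has just taken the last matchstick and therefore loses → W
n=1: the only move is to 0(W), a W ⇒ L
n=2: can move to 1, which is L ⇒ W
n=3: can move to 1, which is L ⇒ W
n=4: can move to 1, which is L ⇒ W
n=5: moves to 4(W), 3(W), 2(W); every one is W ⇒ L
n=6: can move to 5, which is L ⇒ W
n=7: can move to 5, which is L ⇒ W
n=8: can move to 5, which is L ⇒ W
n=9: moves to 8(W), 7(W), 6(W), 2(W); every one is W ⇒ L
n=10: can move to 9, which is L ⇒ W
n=11: can move to 9, which is L ⇒ W
n=12: can move to 9, which is L ⇒ W
n=13: moves to 12(W), 11(W), 10(W), 6(W); every one is W ⇒ L
n=14: can move to 13, which is L ⇒ W
n=15: can move to 13, which is L ⇒ W
n=16: can move to 13, which is L ⇒ W
n=17: moves to 16(W), 15(W), 14(W), 10(W); every one is W ⇒ L
n=18: can move to 17, which is L ⇒ W
n=19: can move to 17, which is L ⇒ W
n=20: can move to 17, which is L ⇒ W
n=21: moves to 20(W), 19(W), 18(W), 14(W); every one is W ⇒ L
n=22: can move to 21, which is L ⇒ W
n=23: can move to 21, which is L ⇒ W
n=24: can move to 21, which is L ⇒ W
n=25: moves to 24(W), 23(W), 22(W), 18(W); every one is W ⇒ L
n=26: can move to 25, which is L ⇒ W
n=27: can move to 25, which is L ⇒ W
n=28: can move to 25, which is L ⇒ W
n=29: moves to 28(W), 27(W), 26(W), 22(W); every one is W ⇒ L
n=30: can move to 29, which is L ⇒ W
n=31: can move to 29, which is L ⇒ W
The losing starting values of n are exactly the entries labelled L in this table (8 of them).

1, 5, 9, 13, 17, 21, 25, 29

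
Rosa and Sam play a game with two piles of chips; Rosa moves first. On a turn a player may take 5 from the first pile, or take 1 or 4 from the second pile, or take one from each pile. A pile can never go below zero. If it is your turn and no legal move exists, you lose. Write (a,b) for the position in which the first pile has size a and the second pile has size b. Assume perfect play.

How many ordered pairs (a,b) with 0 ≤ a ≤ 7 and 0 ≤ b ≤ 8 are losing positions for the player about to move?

Build the W/L table. Terminal = L. A non-terminal position is W if it has a move to some L; otherwise it is L.
Every move lowers a or b (never raises either), so fill the grid row by row in increasing a, and left to right within a row: each cell's successors are then already labelled.
      b=0  b=1  b=2  b=3  b=4  b=5  b=6  b=7  b=8
a=0:    L    W    L    W    W    L    W    L    W
a=1:    L    W    L    W    W    L    W    L    W
a=2:    L    W    L    W    W    L    W    L    W
a=3:    L    W    L    W    W    L    W    L    W
a=4:    L    W    L    W    W    L    W    L    W
a=5:    W    W    W    W    L    W    W    W    W
a=6:    W    L    W    L    W    W    L    W    L
a=7:    W    L    W    L    W    W    L    W    L
Cells with no legal move (terminal, hence L): (0,0), (1,0), (2,0), (3,0), (4,0).
The remaining L cells, each justified by listing all of its moves:
(0,2): L (sole option (0,1)(W) is W)
(0,5): L (options (0,4)(W), (0,1)(W) are all W)
(0,7): L (options (0,6)(W), (0,3)(W) are all W)
(1,2): L (options (1,1)(W), (0,1)(W) are all W)
(1,5): L (options (1,4)(W), (1,1)(W), (0,4)(W) are all W)
(1,7): L (options (1,6)(W), (1,3)(W), (0,6)(W) are all W)
(2,2): L (options (2,1)(W), (1,1)(W) are all W)
(2,5): L (options (2,4)(W), (2,1)(W), (1,4)(W) are all W)
(2,7): L (options (2,6)(W), (2,3)(W), (1,6)(W) are all W)
(3,2): L (options (3,1)(W), (2,1)(W) are all W)
(3,5): L (options (3,4)(W), (3,1)(W), (2,4)(W) are all W)
(3,7): L (options (3,6)(W), (3,3)(W), (2,6)(W) are all W)
(4,2): L (options (4,1)(W), (3,1)(W) are all W)
(4,5): L (options (4,4)(W), (4,1)(W), (3,4)(W) are all W)
(4,7): L (options (4,6)(W), (4,3)(W), (3,6)(W) are all W)
(5,4): L (options (0,4)(W), (5,3)(W), (5,0)(W), (4,3)(W) are all W)
(6,1): L (options (1,1)(W), (6,0)(W), (5,0)(W) are all W)
(6,3): L (options (1,3)(W), (6,2)(W), (5,2)(W) are all W)
(6,6): L (options (1,6)(W), (6,5)(W), (6,2)(W), (5,5)(W) are all W)
(6,8): L (options (1,8)(W), (6,7)(W), (6,4)(W), (5,7)(W) are all W)
(7,1): L (options (2,1)(W), (7,0)(W), (6,0)(W) are all W)
(7,3): L (options (2,3)(W), (7,2)(W), (6,2)(W) are all W)
(7,6): L (options (2,6)(W), (7,5)(W), (7,2)(W), (6,5)(W) are all W)
(7,8): L (options (2,8)(W), (7,7)(W), (7,4)(W), (6,7)(W) are all W)
Every other cell has at least one move into one of the L cells above, so it is W.
L cells per row: a=0: 4, a=1: 4, a=2: 4, a=3: 4, a=4: 4, a=5: 1, a=6: 4, a=7: 4; total 29.

29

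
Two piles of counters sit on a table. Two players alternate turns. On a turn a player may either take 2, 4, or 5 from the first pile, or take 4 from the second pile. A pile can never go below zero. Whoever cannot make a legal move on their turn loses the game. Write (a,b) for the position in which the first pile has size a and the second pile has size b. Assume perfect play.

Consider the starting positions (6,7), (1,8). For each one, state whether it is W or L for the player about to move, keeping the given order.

(6,7): W, (1,8): L

Work bottom-up. With no move the player to move loses. Otherwise the position is W if at least one move leads to an L position for the opponent, and L if every move leads to a W.
No move ever increases a pile, so every position that can arise here has a ≤ 6 and b ≤ 8; it is enough to label the cells with 0 ≤ a ≤ 6 and 0 ≤ b ≤ 8.
Every move lowers a or b (never raises either), so fill the grid row by row in increasing a, and left to right within a row: each cell's successors are then already labelled.
      b=0  b=1  b=2  b=3  b=4  b=5  b=6  b=7  b=8
a=0:    L    L    L    L    W    W    W    W    L
a=1:    L    L    L    L    W    W    W    W    L
a=2:    W    W    W    W    L    L    L    L    W
a=3:    W    W    W    W    L    L    L    L    W
a=4:    W    W    W    W    W    W    W    W    W
a=5:    W    W    W    W    W    W    W    W    W
a=6:    W    W    W    W    W    W    W    W    W
Cells with no legal move (terminal, hence L): (0,0), (0,1), (0,2), (0,3), (1,0), (1,1), (1,2), (1,3).
The remaining L cells, each justified by listing all of its moves:
(0,8): only reaches (0,4)(W), which is W → L
(1,8): only reaches (1,4)(W), which is W → L
(2,4): only reaches (0,4)(W), (2,0)(W), all W → L
(2,5): only reaches (0,5)(W), (2,1)(W), all W → L
(2,6): only reaches (0,6)(W), (2,2)(W), all W → L
(2,7): only reaches (0,7)(W), (2,3)(W), all W → L
(3,4): only reaches (1,4)(W), (3,0)(W), all W → L
(3,5): only reaches (1,5)(W), (3,1)(W), all W → L
(3,6): only reaches (1,6)(W), (3,2)(W), all W → L
(3,7): only reaches (1,7)(W), (3,3)(W), all W → L
Every other cell has at least one move into one of the L cells above, so it is W.
(6,7): the move to (2,7) reaches an L cell, so W
(1,8): one of the L cells justified above, so L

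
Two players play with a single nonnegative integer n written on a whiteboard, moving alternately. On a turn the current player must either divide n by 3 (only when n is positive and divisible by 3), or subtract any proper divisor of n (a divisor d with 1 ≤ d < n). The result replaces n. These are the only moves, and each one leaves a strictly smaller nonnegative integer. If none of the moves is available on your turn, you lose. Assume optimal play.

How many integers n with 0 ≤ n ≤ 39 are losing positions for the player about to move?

Label each position W (a win for the player to move) or L (a loss). A position with no legal move is L; any other position is W exactly when some move reaches an L, and L when every move reaches a W.
n=0: no move → L
n=1: no move → L
n=2: →1(L), so W
n=3: →1(L), so W
n=4: →2(W), 3(W) — all W, so L
n=5: →4(L), so W
n=6: →4(L), so W
n=7: →6(W) only, which is W, so L
n=8: →4(L), so W
n=9: →3(W), 6(W), 8(W) — all W, so L
n=10: →9(L), so W
n=11: →10(W) only, which is W, so L
n=12: →4(L), so W
n=13: →12(W) only, which is W, so L
n=14: →7(L), so W
n=15: →5(W), 10(W), 12(W), 14(W) — all W, so L
n=16: →15(L), so W
n=17: →16(W) only, which is W, so L
n=18: →9(L), so W
n=19: →18(W) only, which is W, so L
n=20: →15(L), so W
n=21: →7(L), so W
n=22: →11(L), so W
n=23: →22(W) only, which is W, so L
n=24: →23(L), so W
n=25: →20(W), 24(W) — all W, so L
n=26: →13(L), so W
n=27: →9(L), so W
n=28: →14(W), 21(W), 24(W), 26(W), 27(W) — all W, so L
n=29: →28(L), so W
n=30: →15(L), so W
n=31: →30(W) only, which is W, so L
n=32: →28(L), so W
n=33: →11(L), so W
n=34: →17(L), so W
n=35: →28(L), so W
n=36: →12(W), 18(W), 24(W), 27(W), 30(W), 32(W), 33(W), 34(W), 35(W) — all W, so L
n=37: →36(L), so W
n=38: →19(L), so W
n=39: →13(L), so W
L entries with 0 ≤ n ≤ 39: n = 0, 1, 4, 7, 9, 11, 13, 15, 17, 19, 23, 25, 28, 31, 36; that makes 15.

15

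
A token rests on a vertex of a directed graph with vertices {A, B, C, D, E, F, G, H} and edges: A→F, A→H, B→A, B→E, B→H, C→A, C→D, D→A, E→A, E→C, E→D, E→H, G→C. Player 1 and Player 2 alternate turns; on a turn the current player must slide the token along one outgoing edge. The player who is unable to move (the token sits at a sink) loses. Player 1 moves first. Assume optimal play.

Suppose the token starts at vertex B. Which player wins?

Build the W/L table. Terminal = L. A non-terminal position is W if it has a move to some L; otherwise it is L.
Every edge goes from a vertex to one that appears earlier in the order H, F, A, D, C, E, G, B, so processing vertices in that order labels each vertex after all of its successors.
H: no outgoing edge → L
F: no outgoing edge → L
A: can move to F, which is L ⇒ W
D: the only move is to A(W), a W ⇒ L
C: can move to D, which is L ⇒ W
E: can move to D, which is L ⇒ W
G: the only move is to C(W), a W ⇒ L
B: can move to H, which is L ⇒ W
From B Player 1 can move to H, reaching an L position.

Player 1 wins.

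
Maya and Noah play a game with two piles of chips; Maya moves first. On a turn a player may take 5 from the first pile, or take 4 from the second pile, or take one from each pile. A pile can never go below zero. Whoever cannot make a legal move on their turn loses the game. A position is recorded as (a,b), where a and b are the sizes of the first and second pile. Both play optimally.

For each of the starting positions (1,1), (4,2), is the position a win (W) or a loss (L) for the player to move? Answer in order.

(1,1): W, (4,2): L

Classify positions by backward induction: terminal positions (no move available) are L. From any other position, the mover wins iff some move reaches an L.
No move ever increases a pile, so every position that can arise here has a ≤ 4 and b ≤ 2; it is enough to label the cells with 0 ≤ a ≤ 4 and 0 ≤ b ≤ 2.
Every move lowers a or b (never raises either), so fill the grid row by row in increasing a, and left to right within a row: each cell's successors are then already labelled.
      b=0  b=1  b=2
a=0:    L    L    L
a=1:    L    W    W
a=2:    L    W    L
a=3:    L    W    L
a=4:    L    W    L
Cells with no legal move (terminal, hence L): (0,0), (0,1), (0,2), (1,0), (2,0), (3,0), (4,0).
The remaining L cells, each justified by listing all of its moves:
(2,2): L (sole option (1,1)(W) is W)
(3,2): L (sole option (2,1)(W) is W)
(4,2): L (sole option (3,1)(W) is W)
Every other cell has at least one move into one of the L cells above, so it is W.
(1,1): the move to (0,0) reaches an L cell, so W
(4,2): one of the L cells justified above, so L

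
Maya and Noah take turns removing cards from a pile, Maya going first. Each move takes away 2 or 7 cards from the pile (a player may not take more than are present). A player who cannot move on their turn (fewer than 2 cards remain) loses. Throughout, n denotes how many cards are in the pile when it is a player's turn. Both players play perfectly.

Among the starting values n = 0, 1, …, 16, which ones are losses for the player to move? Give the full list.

0, 1, 4, 5, 9, 10, 13, 14

Label each position W (a win for the player to move) or L (a loss). A position with no legal move is L; any other position is W exactly when some move reaches an L, and L when every move reaches a W.
n=0: no move → L
n=1: no move → L
n=2: can move to 0, which is L ⇒ W
n=3: can move to 1, which is L ⇒ W
n=4: the only move is to 2(W), a W ⇒ L
n=5: the only move is to 3(W), a W ⇒ L
n=6: can move to 4, which is L ⇒ W
n=7: can move to 5, which is L ⇒ W
n=8: can move to 1, which is L ⇒ W
n=9: moves to 7(W), 2(W); every one is W ⇒ L
n=10: moves to 8(W), 3(W); every one is W ⇒ L
n=11: can move to 9, which is L ⇒ W
n=12: can move to 10, which is L ⇒ W
n=13: moves to 11(W), 6(W); every one is W ⇒ L
n=14: moves to 12(W), 7(W); every one is W ⇒ L
n=15: can move to 13, which is L ⇒ W
n=16: can move to 14, which is L ⇒ W
Reading off the rows marked L gives the requested list; there are 8 such values of n.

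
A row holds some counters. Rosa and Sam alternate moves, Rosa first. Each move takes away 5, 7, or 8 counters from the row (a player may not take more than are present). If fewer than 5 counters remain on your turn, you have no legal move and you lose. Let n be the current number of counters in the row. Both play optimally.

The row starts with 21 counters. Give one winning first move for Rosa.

Compute win/loss labels from the base case upward. A position with no move is L. Any other position is W if it can reach an L in one move, else L.
n=0: no move → L
n=1: no move → L
n=2: no move → L
n=3: no move → L
n=4: no move → L
n=5: W (go to 0, an L position)
n=6: W (go to 1, an L position)
n=7: W (go to 2, an L position)
n=8: W (go to 3, an L position)
n=9: W (go to 4, an L position)
n=10: W (go to 3, an L position)
n=11: W (go to 4, an L position)
n=12: W (go to 4, an L position)
n=13: L (options 8(W), 6(W), 5(W) are all W)
n=14: L (options 9(W), 7(W), 6(W) are all W)
n=15: L (options 10(W), 8(W), 7(W) are all W)
n=16: L (options 11(W), 9(W), 8(W) are all W)
n=17: L (options 12(W), 10(W), 9(W) are all W)
n=18: W (go to 13, an L position)
n=19: W (go to 14, an L position)
n=20: W (go to 15, an L position)
n=21: W (go to 16, an L position)
From 21, the L positions reachable in one move are: 16, 14, 13. Any move reaching one of these is winning.

Remove 5, leaving 16.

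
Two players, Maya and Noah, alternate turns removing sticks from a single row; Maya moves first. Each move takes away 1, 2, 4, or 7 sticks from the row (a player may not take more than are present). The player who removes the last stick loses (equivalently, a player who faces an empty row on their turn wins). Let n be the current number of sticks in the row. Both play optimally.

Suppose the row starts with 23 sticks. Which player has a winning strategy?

Maya wins.

Positions with no move are W. A position that does have a move is losing for the player to move precisely when every available move leads to a winning position for the opponent. Fill in the labels:
n=0: no move; the opponent has just taken the last stick and therefore loses → W
n=1: L (sole option 0(W) is W)
n=2: W (go to 1, an L position)
n=3: W (go to 1, an L position)
n=4: L (options 3(W), 2(W), 0(W) are all W)
n=5: W (go to 4, an L position)
n=6: W (go to 4, an L position)
n=7: L (options 6(W), 5(W), 3(W), 0(W) are all W)
n=8: W (go to 7, an L position)
n=9: W (go to 7, an L position)
n=10: L (options 9(W), 8(W), 6(W), 3(W) are all W)
n=11: W (go to 10, an L position)
n=12: W (go to 10, an L position)
n=13: L (options 12(W), 11(W), 9(W), 6(W) are all W)
n=14: W (go to 13, an L position)
n=15: W (go to 13, an L position)
n=16: L (options 15(W), 14(W), 12(W), 9(W) are all W)
n=17: W (go to 16, an L position)
n=18: W (go to 16, an L position)
n=19: L (options 18(W), 17(W), 15(W), 12(W) are all W)
n=20: W (go to 19, an L position)
n=21: W (go to 19, an L position)
n=22: L (options 21(W), 20(W), 18(W), 15(W) are all W)
n=23: W (go to 22, an L position)
From 23 Maya can remove 1, leaving 22, reaching an L position.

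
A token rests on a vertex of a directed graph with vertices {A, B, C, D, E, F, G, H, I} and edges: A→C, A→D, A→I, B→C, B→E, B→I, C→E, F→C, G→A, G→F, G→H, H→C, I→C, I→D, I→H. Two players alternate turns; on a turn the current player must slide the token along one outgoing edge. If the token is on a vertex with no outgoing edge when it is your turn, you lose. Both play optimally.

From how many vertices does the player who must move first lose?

4

Label each position W (a win for the player to move) or L (a loss). A position with no legal move is L; any other position is W exactly when some move reaches an L, and L when every move reaches a W.
Every edge goes from a vertex to one that appears earlier in the order D, E, C, H, I, A, B, F, G, so processing vertices in that order labels each vertex after all of its successors.
D: no outgoing edge → L
E: no outgoing edge → L
C: W (go to E, an L position)
H: L (sole option C(W) is W)
I: W (go to H, an L position)
A: W (go to D, an L position)
B: W (go to E, an L position)
F: L (sole option C(W) is W)
G: W (go to F, an L position)
The L vertices are D, E, F, H; that is 4 in all.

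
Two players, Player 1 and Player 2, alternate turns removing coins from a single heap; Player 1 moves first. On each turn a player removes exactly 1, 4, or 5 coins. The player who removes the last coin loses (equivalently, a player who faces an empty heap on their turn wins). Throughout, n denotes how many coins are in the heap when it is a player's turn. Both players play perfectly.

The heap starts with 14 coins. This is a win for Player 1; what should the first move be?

Remove 5, leaving 9.

Use the standard recursion: the mover wins at a terminal position; elsewhere, the mover wins exactly when some move hands the opponent an L position.
n=0: no move; the opponent has just taken the last coin and therefore loses → W
n=1: the only move is to 0(W), a W ⇒ L
n=2: can move to 1, which is L ⇒ W
n=3: the only move is to 2(W), a W ⇒ L
n=4: can move to 3, which is L ⇒ W
n=5: can move to 1, which is L ⇒ W
n=6: can move to 1, which is L ⇒ W
n=7: can move to 3, which is L ⇒ W
n=8: can move to 3, which is L ⇒ W
n=9: moves to 8(W), 5(W), 4(W); every one is W ⇒ L
n=10: can move to 9, which is L ⇒ W
n=11: moves to 10(W), 7(W), 6(W); every one is W ⇒ L
n=12: can move to 11, which is L ⇒ W
n=13: can move to 9, which is L ⇒ W
n=14: can move to 9, which is L ⇒ W
From 14, the L positions reachable in one move are: 9.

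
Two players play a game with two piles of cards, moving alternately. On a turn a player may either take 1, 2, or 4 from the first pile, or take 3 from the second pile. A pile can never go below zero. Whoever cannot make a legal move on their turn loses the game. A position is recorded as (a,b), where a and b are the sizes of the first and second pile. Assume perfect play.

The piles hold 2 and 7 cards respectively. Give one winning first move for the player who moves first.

Use the standard recursion: the mover loses at a terminal position; elsewhere, the mover wins exactly when some move hands the opponent an L position.
No move ever increases a pile, so every position that can arise here has a ≤ 2 and b ≤ 7; it is enough to label the cells with 0 ≤ a ≤ 2 and 0 ≤ b ≤ 7.
Every move lowers a or b (never raises either), so fill the grid row by row in increasing a, and left to right within a row: each cell's successors are then already labelled.
      b=0  b=1  b=2  b=3  b=4  b=5  b=6  b=7
a=0:    L    L    L    W    W    W    L    L
a=1:    W    W    W    L    L    L    W    W
a=2:    W    W    W    W    W    W    W    W
Cells with no legal move (terminal, hence L): (0,0), (0,1), (0,2).
The remaining L cells, each justified by listing all of its moves:
(0,6): the only move is to (0,3)(W), a W ⇒ L
(0,7): the only move is to (0,4)(W), a W ⇒ L
(1,3): moves to (0,3)(W), (1,0)(W); every one is W ⇒ L
(1,4): moves to (0,4)(W), (1,1)(W); every one is W ⇒ L
(1,5): moves to (0,5)(W), (1,2)(W); every one is W ⇒ L
Every other cell has at least one move into one of the L cells above, so it is W.
From (2,7), the L positions reachable in one move are: (0,7).

Move to (0,7).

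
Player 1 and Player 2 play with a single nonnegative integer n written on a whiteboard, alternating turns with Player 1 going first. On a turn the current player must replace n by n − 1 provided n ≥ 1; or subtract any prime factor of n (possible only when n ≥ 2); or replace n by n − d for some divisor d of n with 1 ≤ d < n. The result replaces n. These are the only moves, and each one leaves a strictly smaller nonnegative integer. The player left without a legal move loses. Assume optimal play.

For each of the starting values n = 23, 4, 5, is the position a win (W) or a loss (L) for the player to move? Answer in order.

23: W, 4: L, 5: W

Label each position W (a win for the player to move) or L (a loss). A position with no legal move is L; any other position is W exactly when some move reaches an L, and L when every move reaches a W.
n=0: no move → L
n=1: reaches L-position 0 → W
n=2: reaches L-position 0 → W
n=3: reaches L-position 0 → W
n=4: only reaches 2(W), 3(W), all W → L
n=5: reaches L-position 0 → W
n=6: reaches L-position 4 → W
n=7: reaches L-position 0 → W
n=8: reaches L-position 4 → W
n=9: only reaches 6(W), 8(W), all W → L
n=10: reaches L-position 9 → W
n=11: reaches L-position 0 → W
n=12: reaches L-position 9 → W
n=13: reaches L-position 0 → W
n=14: only reaches 7(W), 12(W), 13(W), all W → L
n=15: reaches L-position 14 → W
n=16: reaches L-position 14 → W
n=17: reaches L-position 0 → W
n=18: reaches L-position 9 → W
n=19: reaches L-position 0 → W
n=20: only reaches 10(W), 15(W), 16(W), 18(W), 19(W), all W → L
n=21: reaches L-position 14 → W
n=22: reaches L-position 20 → W
n=23: reaches L-position 0 → W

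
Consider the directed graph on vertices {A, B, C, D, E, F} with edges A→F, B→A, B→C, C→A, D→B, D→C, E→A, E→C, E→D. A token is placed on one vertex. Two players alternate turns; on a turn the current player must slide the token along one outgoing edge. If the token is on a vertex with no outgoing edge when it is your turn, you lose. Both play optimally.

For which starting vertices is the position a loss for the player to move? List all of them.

Positions with no move are L. A position that does have a move is losing for the player to move precisely when every available move leads to a winning position for the opponent. Fill in the labels:
Every edge goes from a vertex to one that appears earlier in the order F, A, C, B, D, E, so processing vertices in that order labels each vertex after all of its successors.
F: no outgoing edge → L
A: reaches L-position F → W
C: only reaches A(W), which is W → L
B: reaches L-position C → W
D: reaches L-position C → W
E: reaches L-position C → W
Reading off the rows marked L gives the requested list; there are 2 such vertices.

C, F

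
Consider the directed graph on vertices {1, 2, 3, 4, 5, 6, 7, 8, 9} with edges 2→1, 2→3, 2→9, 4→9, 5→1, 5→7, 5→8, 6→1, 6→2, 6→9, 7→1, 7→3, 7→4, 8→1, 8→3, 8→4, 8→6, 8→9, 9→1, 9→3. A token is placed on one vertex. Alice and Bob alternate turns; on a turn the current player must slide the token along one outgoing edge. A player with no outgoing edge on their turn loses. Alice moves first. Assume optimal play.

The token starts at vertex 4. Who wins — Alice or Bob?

Bob wins.

Compute win/loss labels from the base case upward. A position with no move is L. Any other position is W if it can reach an L in one move, else L.
Every edge goes from a vertex to one that appears earlier in the order 3, 1, 9, 2, 4, 6, 8, 7, 5, so processing vertices in that order labels each vertex after all of its successors.
3: no outgoing edge → L
1: no outgoing edge → L
9: can move to 1, which is L ⇒ W
2: can move to 1, which is L ⇒ W
4: the only move is to 9(W), a W ⇒ L
6: can move to 1, which is L ⇒ W
8: can move to 4, which is L ⇒ W
7: can move to 4, which is L ⇒ W
5: can move to 1, which is L ⇒ W
The starting position 4 is L: whatever Alice does, the opponent receives a W position.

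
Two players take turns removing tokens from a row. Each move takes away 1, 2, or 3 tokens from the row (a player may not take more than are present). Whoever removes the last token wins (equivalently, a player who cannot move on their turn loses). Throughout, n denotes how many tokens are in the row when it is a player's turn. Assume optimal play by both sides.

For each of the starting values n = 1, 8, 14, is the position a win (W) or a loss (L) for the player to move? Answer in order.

1: W, 8: L, 14: W

Positions with no move are L. A position that does have a move is losing for the player to move precisely when every available move leads to a winning position for the opponent. Fill in the labels:
n=0: no move → L
n=1: W (go to 0, an L position)
n=2: W (go to 0, an L position)
n=3: W (go to 0, an L position)
n=4: L (options 3(W), 2(W), 1(W) are all W)
n=5: W (go to 4, an L position)
n=6: W (go to 4, an L position)
n=7: W (go to 4, an L position)
n=8: L (options 7(W), 6(W), 5(W) are all W)
n=9: W (go to 8, an L position)
n=10: W (go to 8, an L position)
n=11: W (go to 8, an L position)
n=12: L (options 11(W), 10(W), 9(W) are all W)
n=13: W (go to 12, an L position)
n=14: W (go to 12, an L position)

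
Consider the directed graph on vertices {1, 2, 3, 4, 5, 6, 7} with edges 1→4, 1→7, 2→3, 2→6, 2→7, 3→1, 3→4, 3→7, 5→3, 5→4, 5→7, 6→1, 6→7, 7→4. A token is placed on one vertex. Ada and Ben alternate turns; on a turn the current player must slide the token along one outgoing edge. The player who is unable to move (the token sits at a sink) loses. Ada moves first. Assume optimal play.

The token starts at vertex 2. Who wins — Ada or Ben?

Positions with no move are L. A position that does have a move is losing for the player to move precisely when every available move leads to a winning position for the opponent. Fill in the labels:
Every edge goes from a vertex to one that appears earlier in the order 4, 7, 1, 3, 5, 6, 2, so processing vertices in that order labels each vertex after all of its successors.
4: no outgoing edge → L
7: W (go to 4, an L position)
1: W (go to 4, an L position)
3: W (go to 4, an L position)
5: W (go to 4, an L position)
6: L (options 1(W), 7(W) are all W)
2: W (go to 6, an L position)
From 2 Ada can move to 6, reaching an L position.

Ada wins.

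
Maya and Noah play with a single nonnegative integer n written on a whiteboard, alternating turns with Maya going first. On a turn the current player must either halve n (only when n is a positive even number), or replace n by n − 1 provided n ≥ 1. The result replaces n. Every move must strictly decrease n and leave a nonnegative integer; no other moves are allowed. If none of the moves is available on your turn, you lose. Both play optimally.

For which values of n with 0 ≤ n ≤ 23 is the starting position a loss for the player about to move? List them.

0, 2, 5, 7, 9, 11, 13, 15, 17, 19, 21, 23

Compute win/loss labels from the base case upward. A position with no move is L. Any other position is W if it can reach an L in one move, else L.
n=0: no move → L
n=1: W (go to 0, an L position)
n=2: L (sole option 1(W) is W)
n=3: W (go to 2, an L position)
n=4: W (go to 2, an L position)
n=5: L (sole option 4(W) is W)
n=6: W (go to 5, an L position)
n=7: L (sole option 6(W) is W)
n=8: W (go to 7, an L position)
n=9: L (sole option 8(W) is W)
n=10: W (go to 5, an L position)
n=11: L (sole option 10(W) is W)
n=12: W (go to 11, an L position)
n=13: L (sole option 12(W) is W)
n=14: W (go to 7, an L position)
n=15: L (sole option 14(W) is W)
n=16: W (go to 15, an L position)
n=17: L (sole option 16(W) is W)
n=18: W (go to 9, an L position)
n=19: L (sole option 18(W) is W)
n=20: W (go to 19, an L position)
n=21: L (sole option 20(W) is W)
n=22: W (go to 11, an L position)
n=23: L (sole option 22(W) is W)
The losing starting values of n are exactly the entries labelled L in this table (12 of them).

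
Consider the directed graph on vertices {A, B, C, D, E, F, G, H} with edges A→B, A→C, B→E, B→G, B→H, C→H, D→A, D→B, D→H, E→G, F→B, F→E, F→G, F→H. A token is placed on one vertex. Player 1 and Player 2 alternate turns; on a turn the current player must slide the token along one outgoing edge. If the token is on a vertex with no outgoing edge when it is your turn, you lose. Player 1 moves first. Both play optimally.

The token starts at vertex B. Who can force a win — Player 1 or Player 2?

Work bottom-up. With no move the player to move loses. Otherwise the position is W if at least one move leads to an L position for the opponent, and L if every move leads to a W.
Every edge goes from a vertex to one that appears earlier in the order G, H, E, C, B, A, F, D, so processing vertices in that order labels each vertex after all of its successors.
G: no outgoing edge → L
H: no outgoing edge → L
E: can move to G, which is L ⇒ W
C: can move to H, which is L ⇒ W
B: can move to H, which is L ⇒ W
A: moves to B(W), C(W); every one is W ⇒ L
F: can move to H, which is L ⇒ W
D: can move to A, which is L ⇒ W
From B Player 1 can move to H, reaching an L position.

Player 1 wins.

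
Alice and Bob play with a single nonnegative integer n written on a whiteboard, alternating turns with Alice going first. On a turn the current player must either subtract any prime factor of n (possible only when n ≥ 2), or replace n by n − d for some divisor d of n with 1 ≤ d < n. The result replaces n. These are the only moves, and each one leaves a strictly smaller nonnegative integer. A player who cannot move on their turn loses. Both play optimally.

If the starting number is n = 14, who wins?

Label each position W (a win for the player to move) or L (a loss). A position with no legal move is L; any other position is W exactly when some move reaches an L, and L when every move reaches a W.
n=0: no move → L
n=1: no move → L
n=2: reaches L-position 0 → W
n=3: reaches L-position 0 → W
n=4: only reaches 2(W), 3(W), all W → L
n=5: reaches L-position 0 → W
n=6: reaches L-position 4 → W
n=7: reaches L-position 0 → W
n=8: reaches L-position 4 → W
n=9: only reaches 6(W), 8(W), all W → L
n=10: reaches L-position 9 → W
n=11: reaches L-position 0 → W
n=12: reaches L-position 9 → W
n=13: reaches L-position 0 → W
n=14: only reaches 7(W), 12(W), 13(W), all W → L
Every move from 14 reaches a W position, so the mover loses.

Bob wins.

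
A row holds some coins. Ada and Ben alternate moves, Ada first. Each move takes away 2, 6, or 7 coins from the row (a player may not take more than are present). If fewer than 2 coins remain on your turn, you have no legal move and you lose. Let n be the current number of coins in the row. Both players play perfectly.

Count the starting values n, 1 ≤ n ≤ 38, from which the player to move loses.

14

Compute win/loss labels from the base case upward. A position with no move is L. Any other position is W if it can reach an L in one move, else L.
n=0: no move → L
n=1: no move → L
n=2: reaches L-position 0 → W
n=3: reaches L-position 1 → W
n=4: only reaches 2(W), which is W → L
n=5: only reaches 3(W), which is W → L
n=6: reaches L-position 4 → W
n=7: reaches L-position 5 → W
n=8: reaches L-position 1 → W
n=9: only reaches 7(W), 3(W), 2(W), all W → L
n=10: reaches L-position 4 → W
n=11: reaches L-position 9 → W
n=12: reaches L-position 5 → W
n=13: only reaches 11(W), 7(W), 6(W), all W → L
n=14: only reaches 12(W), 8(W), 7(W), all W → L
n=15: reaches L-position 13 → W
n=16: reaches L-position 14 → W
n=17: only reaches 15(W), 11(W), 10(W), all W → L
n=18: only reaches 16(W), 12(W), 11(W), all W → L
n=19: reaches L-position 17 → W
n=20: reaches L-position 18 → W
n=21: reaches L-position 14 → W
n=22: only reaches 20(W), 16(W), 15(W), all W → L
n=23: reaches L-position 17 → W
n=24: reaches L-position 22 → W
n=25: reaches L-position 18 → W
n=26: only reaches 24(W), 20(W), 19(W), all W → L
n=27: only reaches 25(W), 21(W), 20(W), all W → L
n=28: reaches L-position 26 → W
n=29: reaches L-position 27 → W
n=30: only reaches 28(W), 24(W), 23(W), all W → L
n=31: only reaches 29(W), 25(W), 24(W), all W → L
n=32: reaches L-position 30 → W
n=33: reaches L-position 31 → W
n=34: reaches L-position 27 → W
n=35: only reaches 33(W), 29(W), 28(W), all W → L
n=36: reaches L-position 30 → W
n=37: reaches L-position 35 → W
n=38: reaches L-position 31 → W
L entries with 1 ≤ n ≤ 38 (n=0 is outside the asked range and is not counted): n = 1, 4, 5, 9, 13, 14, 17, 18, 22, 26, 27, 30, 31, 35; that makes 14.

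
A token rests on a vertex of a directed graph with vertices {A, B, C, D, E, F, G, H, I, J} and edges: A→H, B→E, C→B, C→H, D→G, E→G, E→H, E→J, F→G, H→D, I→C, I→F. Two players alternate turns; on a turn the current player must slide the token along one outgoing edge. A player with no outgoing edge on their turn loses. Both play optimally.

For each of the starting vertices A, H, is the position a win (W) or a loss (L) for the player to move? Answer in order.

A: W, H: L

Label each position W (a win for the player to move) or L (a loss). A position with no legal move is L; any other position is W exactly when some move reaches an L, and L when every move reaches a W.
Every edge goes from a vertex to one that appears earlier in the order G, J, D, H, F, E, B, C, A, I, so processing vertices in that order labels each vertex after all of its successors.
G: no outgoing edge → L
J: no outgoing edge → L
D: can move to G, which is L ⇒ W
H: the only move is to D(W), a W ⇒ L
F: can move to G, which is L ⇒ W
E: can move to H, which is L ⇒ W
B: the only move is to E(W), a W ⇒ L
C: can move to B, which is L ⇒ W
A: can move to H, which is L ⇒ W
I: moves to C(W), F(W); every one is W ⇒ L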